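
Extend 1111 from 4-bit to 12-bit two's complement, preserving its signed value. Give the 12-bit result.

MSB of 1111 is 1; replicate it into the new high bits.
11111111|1111 → 111111111111 (still -1).

111111111111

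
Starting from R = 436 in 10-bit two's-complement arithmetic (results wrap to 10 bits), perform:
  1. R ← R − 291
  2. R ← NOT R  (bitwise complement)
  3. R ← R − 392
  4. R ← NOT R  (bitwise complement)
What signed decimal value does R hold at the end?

Start: R = 436 = 0110110100.
R = 436 − 291 = 145 = 0010010001
R = NOT 0010010001 = 1101101110 = -146
R = -146 − 392 = -538; wraps to 486 = 0111100110
R = NOT 0111100110 = 1000011001 = -487

-487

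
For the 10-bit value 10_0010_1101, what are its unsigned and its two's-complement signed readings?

Unsigned: 1000101101 = 557.
Signed: MSB=1 → 557 − 1024 = -467.

unsigned = 557, signed = -467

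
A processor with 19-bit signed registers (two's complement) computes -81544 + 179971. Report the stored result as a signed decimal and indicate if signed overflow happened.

-81544 → 1101100000101111000
179971 → 0101011111100000011
  1101100000101111000
+ 0101011111100000011
= 0011000000001111011  (discard carry-out 1)
Result 0011000000001111011: MSB = 0 → value 98427.
Addends have opposite signs, so signed overflow cannot occur.

98427; no overflow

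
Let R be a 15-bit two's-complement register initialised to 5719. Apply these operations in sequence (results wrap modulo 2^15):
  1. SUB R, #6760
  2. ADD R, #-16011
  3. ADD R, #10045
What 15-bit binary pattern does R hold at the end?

110010010100001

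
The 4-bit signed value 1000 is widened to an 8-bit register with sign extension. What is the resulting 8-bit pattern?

11111000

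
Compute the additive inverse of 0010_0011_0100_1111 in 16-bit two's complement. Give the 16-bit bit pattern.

1101110010110001

Invert: 1101110010110000. Add 1: 1101110010110001.
Check: 0010001101001111 = 9039, 1101110010110001 = -9039.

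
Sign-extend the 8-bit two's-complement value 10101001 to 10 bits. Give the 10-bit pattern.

MSB of 10101001 is 1; replicate it into the new high bits.
11|10101001 → 1110101001 (still -87).

1110101001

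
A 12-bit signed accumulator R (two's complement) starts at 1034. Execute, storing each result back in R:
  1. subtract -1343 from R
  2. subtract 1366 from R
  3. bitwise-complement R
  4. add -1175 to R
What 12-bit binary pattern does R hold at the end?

Start: R = 1034 = 010000001010.
R = 1034 − (-1343) = 2377; wraps to -1719 = 100101001001
R = -1719 − 1366 = -3085; wraps to 1011 = 001111110011
R = NOT 001111110011 = 110000001100 = -1012
R = -1012 + (-1175) = -2187; wraps to 1909 = 011101110101

011101110101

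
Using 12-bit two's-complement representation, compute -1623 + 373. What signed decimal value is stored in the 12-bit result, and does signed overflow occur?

-1250; no overflow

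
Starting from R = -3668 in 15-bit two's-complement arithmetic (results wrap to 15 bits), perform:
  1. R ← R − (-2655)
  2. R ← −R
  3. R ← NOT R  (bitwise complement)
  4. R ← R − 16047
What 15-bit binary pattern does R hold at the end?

Start: R = -3668 = 111000110101100.
R = -3668 − (-2655) = -1013 = 111110000001011
R = −(-1013) = 1013 = 000001111110101
R = NOT 000001111110101 = 111110000001010 = -1014
R = -1014 − 16047 = -17061; wraps to 15707 = 011110101011011

011110101011011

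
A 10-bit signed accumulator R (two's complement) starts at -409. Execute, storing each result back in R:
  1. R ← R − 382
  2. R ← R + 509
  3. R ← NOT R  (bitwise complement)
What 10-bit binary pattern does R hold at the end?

Start: R = -409 = 1001100111.
R = -409 − 382 = -791; wraps to 233 = 0011101001
R = 233 + 509 = 742; wraps to -282 = 1011100110
R = NOT 1011100110 = 0100011001 = 281

0100011001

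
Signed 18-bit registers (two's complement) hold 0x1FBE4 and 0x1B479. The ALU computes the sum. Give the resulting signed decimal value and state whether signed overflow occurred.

0x1FBE4 = 011111101111100100 = 130020 (signed)
0x1B479 = 011011010001111001 = 111737 (signed)
  011111101111100100
+ 011011010001111001
= 111011000001011101
Result 111011000001011101: MSB = 1 → 241757 − 262144 = -20387.
Both addends are non-negative but the stored result is negative: signed overflow. The true value 130020 + 111737 = 241757 lies outside [-131072, 131071].

-20387; overflow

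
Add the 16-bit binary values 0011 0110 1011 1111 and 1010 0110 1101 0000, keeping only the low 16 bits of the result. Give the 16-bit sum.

1101110110001111

  0011011010111111
+ 1010011011010000
= 1101110110001111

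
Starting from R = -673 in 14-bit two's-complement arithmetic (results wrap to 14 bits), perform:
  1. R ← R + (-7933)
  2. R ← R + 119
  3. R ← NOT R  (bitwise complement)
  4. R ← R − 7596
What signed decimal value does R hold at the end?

Start: R = -673 = 11110101011111.
R = -673 + (-7933) = -8606; wraps to 7778 = 01111001100010
R = 7778 + 119 = 7897 = 01111011011001
R = NOT 01111011011001 = 10000100100110 = -7898
R = -7898 − 7596 = -15494; wraps to 890 = 00001101111010

890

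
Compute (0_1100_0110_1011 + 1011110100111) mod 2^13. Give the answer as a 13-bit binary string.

0010000010010

  0110001101011
+ 1011110100111
= 0010000010010  (discard carry-out 1)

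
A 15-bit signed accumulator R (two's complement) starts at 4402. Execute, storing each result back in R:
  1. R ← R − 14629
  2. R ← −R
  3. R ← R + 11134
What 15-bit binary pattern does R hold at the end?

Start: R = 4402 = 001000100110010.
R = 4402 − 14629 = -10227 = 101100000001101
R = −(-10227) = 10227 = 010011111110011
R = 10227 + 11134 = 21361; wraps to -11407 = 101001101110001

101001101110001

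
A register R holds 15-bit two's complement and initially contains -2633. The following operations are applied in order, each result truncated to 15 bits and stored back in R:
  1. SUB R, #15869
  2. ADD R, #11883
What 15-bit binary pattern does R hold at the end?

Start: R = -2633 = 111010110110111.
R = -2633 − 15869 = -18502; wraps to 14266 = 011011110111010
R = 14266 + 11883 = 26149; wraps to -6619 = 110011000100101

110011000100101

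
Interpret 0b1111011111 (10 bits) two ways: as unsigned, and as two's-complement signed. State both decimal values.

Unsigned: 1111011111 = 991.
Signed: MSB=1 → 991 − 1024 = -33.

unsigned = 991, signed = -33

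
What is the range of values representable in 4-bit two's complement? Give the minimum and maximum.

min = -8, max = 7

Minimum: −2^3 = -8.
Maximum: 2^3 − 1 = 7.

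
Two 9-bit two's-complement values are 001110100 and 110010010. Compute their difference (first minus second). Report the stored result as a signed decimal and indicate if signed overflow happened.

226; no overflow

001110100 = 116 (signed)
110010010 = -110 (signed)
Subtract via negate-and-add: invert 110010010 + 1 = 001101110 (i.e. 110).
  001110100
+ 001101110
= 011100010
Result 011100010: MSB = 0 → value 226.
Both addends (after negating the subtrahend) are non-negative and so is the stored result: no signed overflow.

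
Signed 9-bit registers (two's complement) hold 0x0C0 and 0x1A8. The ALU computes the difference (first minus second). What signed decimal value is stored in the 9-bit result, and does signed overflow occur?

-232; overflow

0x0C0 = 011000000 = 192 (signed)
0x1A8 = 110101000 = -88 (signed)
Subtract via negate-and-add: invert 110101000 + 1 = 001011000 (i.e. 88).
  011000000
+ 001011000
= 100011000
Result 100011000: MSB = 1 → 280 − 512 = -232.
Both addends (after negating the subtrahend) are non-negative but the stored result is negative: signed overflow. The true value 192 − (-88) = 280 lies outside [-256, 255].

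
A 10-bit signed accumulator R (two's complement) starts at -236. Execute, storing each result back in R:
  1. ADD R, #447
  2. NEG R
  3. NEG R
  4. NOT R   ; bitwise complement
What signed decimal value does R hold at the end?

-212

Start: R = -236 = 1100010100.
R = -236 + 447 = 211 = 0011010011
R = −(211) = -211 = 1100101101
R = −(-211) = 211 = 0011010011
R = NOT 0011010011 = 1100101100 = -212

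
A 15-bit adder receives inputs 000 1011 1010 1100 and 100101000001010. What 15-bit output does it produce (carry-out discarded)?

  000101110101100
+ 100101000001010
= 101010110110110

101010110110110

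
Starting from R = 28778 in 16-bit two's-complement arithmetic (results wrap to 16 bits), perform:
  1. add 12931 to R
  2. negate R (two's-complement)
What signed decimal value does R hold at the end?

23827

Start: R = 28778 = 0111000001101010.
R = 28778 + 12931 = 41709; wraps to -23827 = 1010001011101101
R = −(-23827) = 23827 = 0101110100010011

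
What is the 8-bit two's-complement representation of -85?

|-85| = 85 = 01010101 in 8 bits.
Invert the bits: 10101010. Add 1: 10101011.
Check: 10101011 reads as 171 − 256 = -85.

10101011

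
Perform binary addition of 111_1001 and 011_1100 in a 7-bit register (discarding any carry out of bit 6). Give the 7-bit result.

  1111001
+ 0111100
= 0110101  (discard carry-out 1)

0110101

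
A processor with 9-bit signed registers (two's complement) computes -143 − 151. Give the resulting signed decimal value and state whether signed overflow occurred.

218; overflow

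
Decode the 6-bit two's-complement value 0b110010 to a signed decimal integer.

MSB is 1, so the value is negative.
Unsigned reading: 50. Subtract 2^6 = 64: 50 − 64 = -14.

-14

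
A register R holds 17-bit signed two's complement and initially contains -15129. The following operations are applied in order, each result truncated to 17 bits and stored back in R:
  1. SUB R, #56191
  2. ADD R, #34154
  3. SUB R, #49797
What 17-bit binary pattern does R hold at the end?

Start: R = -15129 = 11100010011100111.
R = -15129 − 56191 = -71320; wraps to 59752 = 01110100101101000
R = 59752 + 34154 = 93906; wraps to -37166 = 10110111011010010
R = -37166 − 49797 = -86963; wraps to 44109 = 01010110001001101

01010110001001101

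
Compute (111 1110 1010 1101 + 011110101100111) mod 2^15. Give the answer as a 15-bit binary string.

  111111010101101
+ 011110101100111
= 011110000010100  (discard carry-out 1)

011110000010100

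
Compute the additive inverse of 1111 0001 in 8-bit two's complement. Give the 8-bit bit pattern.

Invert: 00001110. Add 1: 00001111.

00001111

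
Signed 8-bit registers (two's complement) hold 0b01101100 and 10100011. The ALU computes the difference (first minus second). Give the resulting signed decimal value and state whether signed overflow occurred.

-55; overflow

0b01101100 → 01101100 = 108 (signed)
10100011 = -93 (signed)
Subtract via negate-and-add: invert 10100011 + 1 = 01011101 (i.e. 93).
  01101100
+ 01011101
= 11001001
Result 11001001: MSB = 1 → 201 − 256 = -55.
Both addends (after negating the subtrahend) are non-negative but the stored result is negative: signed overflow. The true value 108 − (-93) = 201 lies outside [-128, 127].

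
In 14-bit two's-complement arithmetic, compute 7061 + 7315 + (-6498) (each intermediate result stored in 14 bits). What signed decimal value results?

7878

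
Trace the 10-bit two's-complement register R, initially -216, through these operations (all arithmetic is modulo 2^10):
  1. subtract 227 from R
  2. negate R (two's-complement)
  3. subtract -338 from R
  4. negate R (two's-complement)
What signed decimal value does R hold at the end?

243

Start: R = -216 = 1100101000.
R = -216 − 227 = -443 = 1001000101
R = −(-443) = 443 = 0110111011
R = 443 − (-338) = 781; wraps to -243 = 1100001101
R = −(-243) = 243 = 0011110011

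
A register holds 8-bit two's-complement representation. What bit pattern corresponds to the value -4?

11111100

|-4| = 4 = 00000100 in 8 bits.
Invert the bits: 11111011. Add 1: 11111100.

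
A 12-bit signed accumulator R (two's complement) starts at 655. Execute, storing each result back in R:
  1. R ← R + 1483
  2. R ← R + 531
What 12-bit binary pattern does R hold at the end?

Start: R = 655 = 001010001111.
R = 655 + 1483 = 2138; wraps to -1958 = 100001011010
R = -1958 + 531 = -1427 = 101001101101

101001101101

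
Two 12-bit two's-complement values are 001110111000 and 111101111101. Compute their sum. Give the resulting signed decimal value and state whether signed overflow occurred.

821; no overflow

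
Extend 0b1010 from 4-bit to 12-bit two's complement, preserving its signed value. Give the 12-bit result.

111111111010

MSB of 1010 is 1; replicate it into the new high bits.
11111111|1010 → 111111111010 (still -6).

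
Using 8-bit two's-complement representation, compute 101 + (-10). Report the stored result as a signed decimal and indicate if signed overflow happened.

91; no overflow

101 → 01100101
-10 → 11110110
  01100101
+ 11110110
= 01011011  (discard carry-out 1)
Result 01011011: MSB = 0 → value 91.
Addends have opposite signs, so signed overflow cannot occur.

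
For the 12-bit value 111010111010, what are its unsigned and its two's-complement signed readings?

unsigned = 3770, signed = -326

Unsigned: 111010111010 = 3770.
Signed: MSB=1 → 3770 − 4096 = -326.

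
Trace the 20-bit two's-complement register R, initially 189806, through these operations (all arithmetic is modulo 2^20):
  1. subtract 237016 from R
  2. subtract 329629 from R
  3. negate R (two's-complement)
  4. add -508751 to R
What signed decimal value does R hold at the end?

Start: R = 189806 = 00101110010101101110.
R = 189806 − 237016 = -47210 = 11110100011110010110
R = -47210 − 329629 = -376839 = 10100011111111111001
R = −(-376839) = 376839 = 01011100000000000111
R = 376839 + (-508751) = -131912 = 11011111110010111000

-131912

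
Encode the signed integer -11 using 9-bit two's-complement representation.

111110101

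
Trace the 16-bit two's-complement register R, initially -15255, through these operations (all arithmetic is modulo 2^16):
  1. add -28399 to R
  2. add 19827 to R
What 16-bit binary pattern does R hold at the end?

1010001011101101

Start: R = -15255 = 1100010001101001.
R = -15255 + (-28399) = -43654; wraps to 21882 = 0101010101111010
R = 21882 + 19827 = 41709; wraps to -23827 = 1010001011101101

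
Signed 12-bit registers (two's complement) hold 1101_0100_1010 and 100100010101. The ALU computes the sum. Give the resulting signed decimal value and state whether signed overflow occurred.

1101_0100_1010 → 110101001010 = -694 (signed)
100100010101 = -1771 (signed)
  110101001010
+ 100100010101
= 011001011111  (discard carry-out 1)
Result 011001011111: MSB = 0 → value 1631.
Both addends are negative but the stored result is non-negative: signed overflow. The true value -694 + (-1771) = -2465 lies outside [-2048, 2047].

1631; overflow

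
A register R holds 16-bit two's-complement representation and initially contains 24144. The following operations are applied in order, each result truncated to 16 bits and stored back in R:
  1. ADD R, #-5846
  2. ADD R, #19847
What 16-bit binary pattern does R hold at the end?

1001010100000001

Start: R = 24144 = 0101111001010000.
R = 24144 + (-5846) = 18298 = 0100011101111010
R = 18298 + 19847 = 38145; wraps to -27391 = 1001010100000001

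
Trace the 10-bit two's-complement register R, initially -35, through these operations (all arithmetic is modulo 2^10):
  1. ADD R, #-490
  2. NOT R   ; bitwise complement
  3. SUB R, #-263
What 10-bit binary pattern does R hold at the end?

1100010011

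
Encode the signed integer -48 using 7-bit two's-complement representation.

|-48| = 48 = 0110000 in 7 bits.
Invert the bits: 1001111. Add 1: 1010000.

1010000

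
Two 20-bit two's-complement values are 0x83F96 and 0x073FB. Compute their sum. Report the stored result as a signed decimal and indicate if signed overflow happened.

0x83F96 = 10000011111110010110 = -508010 (signed)
0x073FB = 00000111001111111011 = 29691 (signed)
  10000011111110010110
+ 00000111001111111011
= 10001011001110010001
Result 10001011001110010001: MSB = 1 → 570257 − 1048576 = -478319.
Addends have opposite signs, so signed overflow cannot occur.

-478319; no overflow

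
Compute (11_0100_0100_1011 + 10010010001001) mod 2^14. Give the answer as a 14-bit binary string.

  11010001001011
+ 10010010001001
= 01100011010100  (discard carry-out 1)

01100011010100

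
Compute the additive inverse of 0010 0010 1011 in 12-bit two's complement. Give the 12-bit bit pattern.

110111010101

Invert: 110111010100. Add 1: 110111010101.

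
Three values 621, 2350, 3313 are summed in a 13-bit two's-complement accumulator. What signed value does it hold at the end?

-1908

621 + 2350 = 2971 (0101110011011)
2971 + 3313 = 6284 → wraps to -1908 (1100010001100)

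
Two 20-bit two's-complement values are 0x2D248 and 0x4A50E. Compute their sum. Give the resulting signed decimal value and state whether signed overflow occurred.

489302; no overflow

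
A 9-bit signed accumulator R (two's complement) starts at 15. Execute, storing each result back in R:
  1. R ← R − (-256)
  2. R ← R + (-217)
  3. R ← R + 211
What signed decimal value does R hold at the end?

-247

Start: R = 15 = 000001111.
R = 15 − (-256) = 271; wraps to -241 = 100001111
R = -241 + (-217) = -458; wraps to 54 = 000110110
R = 54 + 211 = 265; wraps to -247 = 100001001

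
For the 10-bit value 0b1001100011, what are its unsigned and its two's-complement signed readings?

Unsigned: 1001100011 = 611.
Signed: MSB=1 → 611 − 1024 = -413.

unsigned = 611, signed = -413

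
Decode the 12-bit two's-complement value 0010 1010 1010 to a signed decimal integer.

682

MSB is 0, so the value is non-negative: 001010101010 = 682.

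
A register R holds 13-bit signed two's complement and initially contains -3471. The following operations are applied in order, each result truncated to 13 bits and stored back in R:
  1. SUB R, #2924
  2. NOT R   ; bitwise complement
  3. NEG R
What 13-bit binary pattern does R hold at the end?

0011100000110

Start: R = -3471 = 1001001110001.
R = -3471 − 2924 = -6395; wraps to 1797 = 0011100000101
R = NOT 0011100000101 = 1100011111010 = -1798
R = −(-1798) = 1798 = 0011100000110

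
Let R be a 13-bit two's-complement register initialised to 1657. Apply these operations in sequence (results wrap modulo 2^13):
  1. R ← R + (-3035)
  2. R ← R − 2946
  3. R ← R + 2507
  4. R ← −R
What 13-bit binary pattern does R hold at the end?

0011100011001

Start: R = 1657 = 0011001111001.
R = 1657 + (-3035) = -1378 = 1101010011110
R = -1378 − 2946 = -4324; wraps to 3868 = 0111100011100
R = 3868 + 2507 = 6375; wraps to -1817 = 1100011100111
R = −(-1817) = 1817 = 0011100011001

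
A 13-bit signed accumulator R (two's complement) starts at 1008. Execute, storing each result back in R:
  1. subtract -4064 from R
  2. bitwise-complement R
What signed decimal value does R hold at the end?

Start: R = 1008 = 0001111110000.
R = 1008 − (-4064) = 5072; wraps to -3120 = 1001111010000
R = NOT 1001111010000 = 0110000101111 = 3119

3119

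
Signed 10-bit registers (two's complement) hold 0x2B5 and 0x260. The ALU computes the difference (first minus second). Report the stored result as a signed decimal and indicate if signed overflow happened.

0x2B5 = 1010110101 = -331 (signed)
0x260 = 1001100000 = -416 (signed)
Subtract via negate-and-add: invert 1001100000 + 1 = 0110100000 (i.e. 416).
  1010110101
+ 0110100000
= 0001010101  (discard carry-out 1)
Result 0001010101: MSB = 0 → value 85.
Addends (after negating the subtrahend) have opposite signs, so signed overflow cannot occur.

85; no overflow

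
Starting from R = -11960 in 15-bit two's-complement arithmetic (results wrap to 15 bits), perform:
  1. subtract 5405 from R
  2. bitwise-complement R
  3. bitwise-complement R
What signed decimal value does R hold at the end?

15403

Start: R = -11960 = 101000101001000.
R = -11960 − 5405 = -17365; wraps to 15403 = 011110000101011
R = NOT 011110000101011 = 100001111010100 = -15404
R = NOT 100001111010100 = 011110000101011 = 15403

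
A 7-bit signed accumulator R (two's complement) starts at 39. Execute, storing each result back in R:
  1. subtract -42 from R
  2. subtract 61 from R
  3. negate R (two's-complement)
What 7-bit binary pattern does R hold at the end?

1101100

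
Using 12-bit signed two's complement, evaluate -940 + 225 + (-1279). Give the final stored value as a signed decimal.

-1994

-940 + 225 = -715 (110100110101)
-715 + (-1279) = -1994 (100000110110)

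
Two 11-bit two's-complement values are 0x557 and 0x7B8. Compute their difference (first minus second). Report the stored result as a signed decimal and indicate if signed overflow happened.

-609; no overflow

0x557 = 10101010111 = -681 (signed)
0x7B8 = 11110111000 = -72 (signed)
Subtract via negate-and-add: invert 11110111000 + 1 = 00001001000 (i.e. 72).
  10101010111
+ 00001001000
= 10110011111
Result 10110011111: MSB = 1 → 1439 − 2048 = -609.
Addends (after negating the subtrahend) have opposite signs, so signed overflow cannot occur.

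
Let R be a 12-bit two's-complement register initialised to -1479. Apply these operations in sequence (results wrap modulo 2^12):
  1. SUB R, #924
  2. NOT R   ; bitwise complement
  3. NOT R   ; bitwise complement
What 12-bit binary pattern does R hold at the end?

Start: R = -1479 = 101000111001.
R = -1479 − 924 = -2403; wraps to 1693 = 011010011101
R = NOT 011010011101 = 100101100010 = -1694
R = NOT 100101100010 = 011010011101 = 1693

011010011101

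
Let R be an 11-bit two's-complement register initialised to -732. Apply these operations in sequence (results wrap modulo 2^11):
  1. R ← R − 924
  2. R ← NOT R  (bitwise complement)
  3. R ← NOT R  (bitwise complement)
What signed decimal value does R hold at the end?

Start: R = -732 = 10100100100.
R = -732 − 924 = -1656; wraps to 392 = 00110001000
R = NOT 00110001000 = 11001110111 = -393
R = NOT 11001110111 = 00110001000 = 392

392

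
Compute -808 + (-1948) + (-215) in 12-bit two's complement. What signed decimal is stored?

-808 + (-1948) = -2756 → wraps to 1340 (010100111100)
1340 + (-215) = 1125 (010001100101)

1125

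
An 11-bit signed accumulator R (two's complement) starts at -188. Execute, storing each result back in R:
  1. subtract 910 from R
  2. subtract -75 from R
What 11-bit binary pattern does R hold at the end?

10000000001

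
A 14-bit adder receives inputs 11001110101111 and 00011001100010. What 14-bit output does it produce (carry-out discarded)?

11101000010001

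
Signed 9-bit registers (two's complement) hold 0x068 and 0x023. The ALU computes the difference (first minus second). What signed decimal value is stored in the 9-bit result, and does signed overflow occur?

69; no overflow

0x068 = 001101000 = 104 (signed)
0x023 = 000100011 = 35 (signed)
Subtract via negate-and-add: invert 000100011 + 1 = 111011101 (i.e. -35).
  001101000
+ 111011101
= 001000101  (discard carry-out 1)
Result 001000101: MSB = 0 → value 69.
Addends (after negating the subtrahend) have opposite signs, so signed overflow cannot occur.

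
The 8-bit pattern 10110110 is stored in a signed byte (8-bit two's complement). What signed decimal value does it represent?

-74

MSB is 1, so the value is negative.
Unsigned reading: 182. Subtract 2^8 = 256: 182 − 256 = -74.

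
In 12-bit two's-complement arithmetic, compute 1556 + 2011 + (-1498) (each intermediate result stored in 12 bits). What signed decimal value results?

1556 + 2011 = 3567 → wraps to -529 (110111101111)
-529 + (-1498) = -2027 (100000010101)

-2027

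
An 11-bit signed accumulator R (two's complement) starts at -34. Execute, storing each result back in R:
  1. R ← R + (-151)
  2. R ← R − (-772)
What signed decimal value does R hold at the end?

Start: R = -34 = 11111011110.
R = -34 + (-151) = -185 = 11101000111
R = -185 − (-772) = 587 = 01001001011

587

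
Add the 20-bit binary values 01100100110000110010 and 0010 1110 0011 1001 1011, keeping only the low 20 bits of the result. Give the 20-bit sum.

  01100100110000110010
+ 00101110001110011011
= 10010010111111001101

10010010111111001101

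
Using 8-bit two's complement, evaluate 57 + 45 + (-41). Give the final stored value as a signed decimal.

57 + 45 = 102 (01100110)
102 + (-41) = 61 (00111101)

61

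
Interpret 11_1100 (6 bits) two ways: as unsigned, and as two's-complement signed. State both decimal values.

unsigned = 60, signed = -4

Unsigned: 111100 = 60.
Signed: MSB=1 → 60 − 64 = -4.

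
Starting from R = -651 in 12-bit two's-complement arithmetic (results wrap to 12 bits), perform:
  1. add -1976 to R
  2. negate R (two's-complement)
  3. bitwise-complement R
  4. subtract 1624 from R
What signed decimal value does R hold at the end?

-156

Start: R = -651 = 110101110101.
R = -651 + (-1976) = -2627; wraps to 1469 = 010110111101
R = −(1469) = -1469 = 101001000011
R = NOT 101001000011 = 010110111100 = 1468
R = 1468 − 1624 = -156 = 111101100100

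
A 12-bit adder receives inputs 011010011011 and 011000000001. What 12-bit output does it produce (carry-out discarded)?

110010011100

  011010011011
+ 011000000001
= 110010011100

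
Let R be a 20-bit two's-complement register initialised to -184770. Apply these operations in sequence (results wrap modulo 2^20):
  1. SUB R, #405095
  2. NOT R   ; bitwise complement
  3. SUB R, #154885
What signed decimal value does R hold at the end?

Start: R = -184770 = 11010010111000111110.
R = -184770 − 405095 = -589865; wraps to 458711 = 01101111111111010111
R = NOT 01101111111111010111 = 10010000000000101000 = -458712
R = -458712 − 154885 = -613597; wraps to 434979 = 01101010001100100011

434979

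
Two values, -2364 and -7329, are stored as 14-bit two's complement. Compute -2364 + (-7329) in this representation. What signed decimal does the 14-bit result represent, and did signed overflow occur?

6691; overflow

-2364 → 11011011000100
-7329 → 10001101011111
  11011011000100
+ 10001101011111
= 01101000100011  (discard carry-out 1)
Result 01101000100011: MSB = 0 → value 6691.
Both addends are negative but the stored result is non-negative: signed overflow. The true value -2364 + (-7329) = -9693 lies outside [-8192, 8191].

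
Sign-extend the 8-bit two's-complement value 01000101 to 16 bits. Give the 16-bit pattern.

0000000001000101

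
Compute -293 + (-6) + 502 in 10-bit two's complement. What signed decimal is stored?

203

-293 + (-6) = -299 (1011010101)
-299 + 502 = 203 (0011001011)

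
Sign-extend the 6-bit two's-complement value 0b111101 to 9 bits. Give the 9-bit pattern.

MSB of 111101 is 1; replicate it into the new high bits.
111|111101 → 111111101 (still -3).

111111101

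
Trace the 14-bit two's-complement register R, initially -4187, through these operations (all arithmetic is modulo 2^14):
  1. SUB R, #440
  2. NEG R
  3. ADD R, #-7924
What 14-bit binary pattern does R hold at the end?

11001100011111

Start: R = -4187 = 10111110100101.
R = -4187 − 440 = -4627 = 10110111101101
R = −(-4627) = 4627 = 01001000010011
R = 4627 + (-7924) = -3297 = 11001100011111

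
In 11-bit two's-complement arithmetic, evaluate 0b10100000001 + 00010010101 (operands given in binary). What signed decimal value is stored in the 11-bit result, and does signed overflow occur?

0b10100000001 → 10100000001 = -767 (signed)
00010010101 = 149 (signed)
  10100000001
+ 00010010101
= 10110010110
Result 10110010110: MSB = 1 → 1430 − 2048 = -618.
Addends have opposite signs, so signed overflow cannot occur.

-618; no overflow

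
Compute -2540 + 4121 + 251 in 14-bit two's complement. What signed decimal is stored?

-2540 + 4121 = 1581 (00011000101101)
1581 + 251 = 1832 (00011100101000)

1832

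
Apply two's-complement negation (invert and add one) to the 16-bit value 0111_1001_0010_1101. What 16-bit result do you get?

Invert: 1000011011010010. Add 1: 1000011011010011.

1000011011010011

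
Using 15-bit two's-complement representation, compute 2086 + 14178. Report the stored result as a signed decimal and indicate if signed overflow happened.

16264; no overflow

2086 → 000100000100110
14178 → 011011101100010
  000100000100110
+ 011011101100010
= 011111110001000
Result 011111110001000: MSB = 0 → value 16264.
Both addends are non-negative and so is the stored result: no signed overflow.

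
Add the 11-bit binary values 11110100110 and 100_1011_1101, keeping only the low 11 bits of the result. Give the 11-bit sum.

10001100011

  11110100110
+ 10010111101
= 10001100011  (discard carry-out 1)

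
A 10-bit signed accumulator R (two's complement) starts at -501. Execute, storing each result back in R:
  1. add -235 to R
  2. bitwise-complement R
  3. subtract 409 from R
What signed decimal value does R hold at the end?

Start: R = -501 = 1000001011.
R = -501 + (-235) = -736; wraps to 288 = 0100100000
R = NOT 0100100000 = 1011011111 = -289
R = -289 − 409 = -698; wraps to 326 = 0101000110

326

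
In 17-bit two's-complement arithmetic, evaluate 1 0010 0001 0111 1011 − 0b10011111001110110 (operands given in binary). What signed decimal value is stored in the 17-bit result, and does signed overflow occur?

-7419; no overflow

1 0010 0001 0111 1011 → 10010000101111011 = -56965 (signed)
0b10011111001110110 → 10011111001110110 = -49546 (signed)
Subtract via negate-and-add: invert 10011111001110110 + 1 = 01100000110001010 (i.e. 49546).
  10010000101111011
+ 01100000110001010
= 11110001100000101
Result 11110001100000101: MSB = 1 → 123653 − 131072 = -7419.
Addends (after negating the subtrahend) have opposite signs, so signed overflow cannot occur.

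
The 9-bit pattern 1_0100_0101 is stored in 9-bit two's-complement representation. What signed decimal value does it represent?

MSB is 1, so the value is negative.
Invert: 010111010. Add 1: 010111011 = 187. So the value is −187.

-187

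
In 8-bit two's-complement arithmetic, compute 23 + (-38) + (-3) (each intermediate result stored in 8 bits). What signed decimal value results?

23 + (-38) = -15 (11110001)
-15 + (-3) = -18 (11101110)

-18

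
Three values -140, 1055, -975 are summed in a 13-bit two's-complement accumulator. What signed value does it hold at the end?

-60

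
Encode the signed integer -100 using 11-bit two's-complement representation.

11110011100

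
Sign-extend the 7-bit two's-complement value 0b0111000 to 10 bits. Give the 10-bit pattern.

0000111000

MSB of 0111000 is 0; replicate it into the new high bits.
000|0111000 → 0000111000 (still 56).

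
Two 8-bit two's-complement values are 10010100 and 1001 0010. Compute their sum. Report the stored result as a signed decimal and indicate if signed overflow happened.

38; overflow

10010100 = -108 (signed)
1001 0010 → 10010010 = -110 (signed)
  10010100
+ 10010010
= 00100110  (discard carry-out 1)
Result 00100110: MSB = 0 → value 38.
Both addends are negative but the stored result is non-negative: signed overflow. The true value -108 + (-110) = -218 lies outside [-128, 127].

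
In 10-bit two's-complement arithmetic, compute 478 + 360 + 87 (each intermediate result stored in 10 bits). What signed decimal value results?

-99

478 + 360 = 838 → wraps to -186 (1101000110)
-186 + 87 = -99 (1110011101)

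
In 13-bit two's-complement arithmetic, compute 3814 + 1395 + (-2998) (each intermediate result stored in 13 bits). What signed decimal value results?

3814 + 1395 = 5209 → wraps to -2983 (1010001011001)
-2983 + (-2998) = -5981 → wraps to 2211 (0100010100011)

2211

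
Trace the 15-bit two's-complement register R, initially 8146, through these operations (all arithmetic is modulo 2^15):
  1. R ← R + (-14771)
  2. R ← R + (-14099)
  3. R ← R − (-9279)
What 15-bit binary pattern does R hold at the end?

Start: R = 8146 = 001111111010010.
R = 8146 + (-14771) = -6625 = 110011000011111
R = -6625 + (-14099) = -20724; wraps to 12044 = 010111100001100
R = 12044 − (-9279) = 21323; wraps to -11445 = 101001101001011

101001101001011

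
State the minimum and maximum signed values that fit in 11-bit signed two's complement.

min = -1024, max = 1023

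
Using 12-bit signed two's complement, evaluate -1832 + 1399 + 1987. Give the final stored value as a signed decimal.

-1832 + 1399 = -433 (111001001111)
-433 + 1987 = 1554 (011000010010)

1554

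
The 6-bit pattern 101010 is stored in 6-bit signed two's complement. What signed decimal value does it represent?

MSB is 1, so the value is negative.
Invert: 010101. Add 1: 010110 = 22. So the value is −22.

-22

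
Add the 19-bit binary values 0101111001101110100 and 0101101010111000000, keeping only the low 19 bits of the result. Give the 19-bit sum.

1011100100100110100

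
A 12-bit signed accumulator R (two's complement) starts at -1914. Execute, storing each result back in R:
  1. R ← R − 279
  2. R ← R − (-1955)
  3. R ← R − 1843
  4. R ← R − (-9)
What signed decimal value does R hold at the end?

Start: R = -1914 = 100010000110.
R = -1914 − 279 = -2193; wraps to 1903 = 011101101111
R = 1903 − (-1955) = 3858; wraps to -238 = 111100010010
R = -238 − 1843 = -2081; wraps to 2015 = 011111011111
R = 2015 − (-9) = 2024 = 011111101000

2024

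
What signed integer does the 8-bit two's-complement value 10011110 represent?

-98

MSB is 1, so the value is negative.
Invert: 01100001. Add 1: 01100010 = 98. So the value is −98.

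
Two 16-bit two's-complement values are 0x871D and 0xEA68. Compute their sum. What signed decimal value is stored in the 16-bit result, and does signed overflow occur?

0x871D = 1000011100011101 = -30947 (signed)
0xEA68 = 1110101001101000 = -5528 (signed)
  1000011100011101
+ 1110101001101000
= 0111000110000101  (discard carry-out 1)
Result 0111000110000101: MSB = 0 → value 29061.
Both addends are negative but the stored result is non-negative: signed overflow. The true value -30947 + (-5528) = -36475 lies outside [-32768, 32767].

29061; overflow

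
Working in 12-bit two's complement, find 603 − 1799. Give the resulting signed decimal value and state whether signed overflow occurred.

-1196; no overflow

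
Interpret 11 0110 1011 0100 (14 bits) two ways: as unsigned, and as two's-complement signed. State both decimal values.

Unsigned: 11011010110100 = 14004.
Signed: MSB=1 → 14004 − 16384 = -2380.

unsigned = 14004, signed = -2380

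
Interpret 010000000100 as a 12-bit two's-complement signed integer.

MSB is 0, so the value is non-negative: 010000000100 = 1028.

1028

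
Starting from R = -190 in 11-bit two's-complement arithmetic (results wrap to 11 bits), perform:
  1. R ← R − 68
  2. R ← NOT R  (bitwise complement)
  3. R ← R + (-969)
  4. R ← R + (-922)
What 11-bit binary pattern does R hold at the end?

00110011110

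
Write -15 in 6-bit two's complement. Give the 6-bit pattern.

110001

|-15| = 15 = 001111 in 6 bits.
Invert the bits: 110000. Add 1: 110001.
Check: 110001 reads as 49 − 64 = -15.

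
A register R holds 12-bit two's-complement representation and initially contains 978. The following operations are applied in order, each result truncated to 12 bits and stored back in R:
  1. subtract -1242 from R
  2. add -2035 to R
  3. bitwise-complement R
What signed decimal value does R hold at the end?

-186

Start: R = 978 = 001111010010.
R = 978 − (-1242) = 2220; wraps to -1876 = 100010101100
R = -1876 + (-2035) = -3911; wraps to 185 = 000010111001
R = NOT 000010111001 = 111101000110 = -186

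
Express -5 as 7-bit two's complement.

1111011

|-5| = 5 = 0000101 in 7 bits.
Invert the bits: 1111010. Add 1: 1111011.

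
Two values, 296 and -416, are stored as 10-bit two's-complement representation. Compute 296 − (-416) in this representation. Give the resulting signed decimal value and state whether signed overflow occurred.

-312; overflow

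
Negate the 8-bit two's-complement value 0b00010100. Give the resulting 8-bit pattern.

Invert: 11101011. Add 1: 11101100.
Check: 00010100 = 20, 11101100 = -20.

11101100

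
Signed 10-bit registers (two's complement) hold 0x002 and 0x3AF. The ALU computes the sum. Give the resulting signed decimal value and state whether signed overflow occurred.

-79; no overflow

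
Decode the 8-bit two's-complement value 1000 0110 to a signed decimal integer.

-122

MSB is 1, so the value is negative.
Invert: 01111001. Add 1: 01111010 = 122. So the value is −122.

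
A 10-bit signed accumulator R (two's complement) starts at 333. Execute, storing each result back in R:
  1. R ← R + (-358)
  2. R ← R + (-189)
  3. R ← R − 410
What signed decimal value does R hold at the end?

400

Start: R = 333 = 0101001101.
R = 333 + (-358) = -25 = 1111100111
R = -25 + (-189) = -214 = 1100101010
R = -214 − 410 = -624; wraps to 400 = 0110010000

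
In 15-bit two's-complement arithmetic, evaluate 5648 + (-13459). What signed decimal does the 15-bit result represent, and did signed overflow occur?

5648 → 001011000010000
-13459 → 100101101101101
  001011000010000
+ 100101101101101
= 110000101111101
Result 110000101111101: MSB = 1 → 24957 − 32768 = -7811.
Addends have opposite signs, so signed overflow cannot occur.

-7811; no overflow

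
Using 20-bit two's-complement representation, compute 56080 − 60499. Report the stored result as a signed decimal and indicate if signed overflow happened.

-4419; no overflow

56080 → 00001101101100010000
60499 → 00001110110001010011
Subtract via negate-and-add: invert 00001110110001010011 + 1 = 11110001001110101101 (i.e. -60499).
  00001101101100010000
+ 11110001001110101101
= 11111110111010111101
Result 11111110111010111101: MSB = 1 → 1044157 − 1048576 = -4419.
Addends (after negating the subtrahend) have opposite signs, so signed overflow cannot occur.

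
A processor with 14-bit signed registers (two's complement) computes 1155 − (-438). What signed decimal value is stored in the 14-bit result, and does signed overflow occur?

1593; no overflow

1155 → 00010010000011
-438 → 11111001001010
Subtract via negate-and-add: invert 11111001001010 + 1 = 00000110110110 (i.e. 438).
  00010010000011
+ 00000110110110
= 00011000111001
Result 00011000111001: MSB = 0 → value 1593.
Both addends (after negating the subtrahend) are non-negative and so is the stored result: no signed overflow.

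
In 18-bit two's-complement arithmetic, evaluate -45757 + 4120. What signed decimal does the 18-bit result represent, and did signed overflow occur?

-41637; no overflow

-45757 → 110100110101000011
4120 → 000001000000011000
  110100110101000011
+ 000001000000011000
= 110101110101011011
Result 110101110101011011: MSB = 1 → 220507 − 262144 = -41637.
Addends have opposite signs, so signed overflow cannot occur.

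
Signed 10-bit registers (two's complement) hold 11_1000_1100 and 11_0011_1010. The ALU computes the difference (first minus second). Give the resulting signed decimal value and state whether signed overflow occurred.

11_1000_1100 → 1110001100 = -116 (signed)
11_0011_1010 → 1100111010 = -198 (signed)
Subtract via negate-and-add: invert 1100111010 + 1 = 0011000110 (i.e. 198).
  1110001100
+ 0011000110
= 0001010010  (discard carry-out 1)
Result 0001010010: MSB = 0 → value 82.
Addends (after negating the subtrahend) have opposite signs, so signed overflow cannot occur.

82; no overflow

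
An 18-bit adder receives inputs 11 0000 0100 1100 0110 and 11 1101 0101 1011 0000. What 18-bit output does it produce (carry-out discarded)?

101101101001110110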